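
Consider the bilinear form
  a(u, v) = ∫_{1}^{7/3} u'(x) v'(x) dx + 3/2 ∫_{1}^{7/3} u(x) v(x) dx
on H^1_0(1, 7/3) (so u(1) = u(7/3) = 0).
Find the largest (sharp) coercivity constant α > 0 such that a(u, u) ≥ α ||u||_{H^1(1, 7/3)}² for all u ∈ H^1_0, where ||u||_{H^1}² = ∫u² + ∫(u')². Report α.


α = 1

Coercivity of a(·,·) on H^1_0(1, 7/3) means a(u, u) ≥ α ||u||_{H^1}² for every u ∈ H^1_0.
The interval has length L = 4/3, and Poincaré/coercivity depend only on L. Here a(u, u) = ∫(u')² + (3/2)·∫u².
Here c = 3/2 ≥ 1, so a(u,u) = ∫(u')² + c∫u² ≥ ∫(u')² + ∫u² = ||u||_{H^1}², i.e. α = 1 works. No larger α is possible: a(u,u) ≥ α||u||_{H^1}² means (1−α)∫(u')² ≥ (α−c)∫u², and for the modes u_n = sin(nπ(x−x₀)/L) (x₀ the left endpoint) one has ∫u_n²/∫(u_n')² = (L/(nπ))² → 0, so a(u_n,u_n)/||u_n||_{H^1}² → 1. Hence the optimal constant is α = 1.
Therefore α = 1.


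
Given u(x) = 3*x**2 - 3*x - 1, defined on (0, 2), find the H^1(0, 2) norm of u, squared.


||u||_{H^1}^2 = 248/5

The H^1 norm (squared) on an interval (0, L) is
  ||u||_{H^1}^2 = ∫_0^L u(x)^2 dx + ∫_0^L u'(x)^2 dx.
Compute u'(x) = 6*x - 3.
Then u(x)^2 = 9*x**4 - 18*x**3 + 3*x**2 + 6*x + 1 and u'(x)^2 = 36*x**2 - 36*x + 9.
Integrate each monomial from 0 to 2 using ∫_0^2 c·x^n dx = c·2^(n+1)/(n+1):
  ∫_0^2 u(x)^2 dx = ∫_0^2 (9*x^4 - 18*x^3 + 3*x^2 + 6*x + 1) dx. Term by term:
    ∫_0^2 9*x^4 dx = 288/5;  ∫_0^2 -18*x^3 dx = -72;  ∫_0^2 3*x^2 dx = 8;
    ∫_0^2 6*x dx = 12;  ∫_0^2 1 dx = 2.
  Sum: 288/5 − 72 + 8 + 12 + 2 = 38/5.
  ∫_0^2 u'(x)^2 dx = ∫_0^2 (36*x^2 - 36*x + 9) dx. Term by term:
    ∫_0^2 36*x^2 dx = 96;  ∫_0^2 -36*x dx = -72;  ∫_0^2 9 dx = 18.
  Sum: 96 − 72 + 18 = 42.
Adding: ||u||_{H^1}^2 = 38/5 + 42 = 248/5.


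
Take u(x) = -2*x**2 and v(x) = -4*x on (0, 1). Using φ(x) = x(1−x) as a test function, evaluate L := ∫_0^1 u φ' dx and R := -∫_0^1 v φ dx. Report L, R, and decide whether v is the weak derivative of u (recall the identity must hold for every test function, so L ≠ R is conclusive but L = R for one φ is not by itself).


LHS = 1/3, RHS = 1/3. Yes, v = u' weakly.

u(x) = -2*x**2, classical derivative u'(x) = -4*x.
φ(x) = x(1−x), so φ'(x) = 1 - 2*x.
Note φ(0) = φ(1) = 0, so the boundary term u·φ vanishes.
LHS = ∫_0^1 u(x) φ'(x) dx = ∫_0^1 (4*x^3 - 2*x^2) dx. Term by term:
  ∫_0^1 4*x^3 dx = 1;  ∫_0^1 -2*x^2 dx = -2/3.
Sum: 1 − 2/3 = 1/3.
So LHS = 1/3.
∫_0^1 v(x) φ(x) dx = ∫_0^1 (4*x^3 - 4*x^2) dx. Term by term:
  ∫_0^1 4*x^3 dx = 1;  ∫_0^1 -4*x^2 dx = -4/3.
Sum: 1 − 4/3 = -1/3.
So RHS = -∫_0^1 v(x) φ(x) dx = 1/3.
LHS = RHS, so the identity holds for this test φ.
Moreover u is smooth here and v(x) = u'(x) = -4*x pointwise, so the identity holds for every test function. Hence v is the weak derivative of u.


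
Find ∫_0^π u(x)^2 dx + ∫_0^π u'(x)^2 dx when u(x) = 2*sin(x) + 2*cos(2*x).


||u||_{H^1(0,π)}^2 = -80/3 + 14*π

u'(x) = -4*sin(2*x) + 2*cos(x).
Expand u² and (u')² and integrate term by term on (0, π), using: for integers n ≥ 1, ∫_0^π sin²(nx) dx = ∫_0^π cos²(nx) dx = π/2; for n ≠ n', ∫_0^π sin(nx)sin(n'x) dx = ∫_0^π cos(nx)cos(n'x) dx = 0; and by product-to-sum, ∫_0^π sin(nx)cos(n'x) dx = ½∫_0^π [sin((n+n')x) + sin((n−n')x)] dx, which is 0 when n+n' is even and 2n/(n²−n'²) when n+n' is odd (it need not vanish on (0, π)).
  u² squared terms: (2)²·∫cos(2x)² dx = 4·π/2 = 2*π;  (2)²·∫sin(x)² dx = 4·π/2 = 2*π.
  u² cross terms: 2·(2)·(2)·∫cos(2x)·sin(x) dx = 8·(-2/3) = -16/3.
  So ∫_0^π u² dx = 2*π + 2*π − 16/3 = -16/3 + 4*π.
  (u')² squared terms: (-4)²·∫sin(2x)² dx = 16·π/2 = 8*π;  (2)²·∫cos(x)² dx = 4·π/2 = 2*π.
  (u')² cross terms: 2·(-4)·(2)·∫sin(2x)·cos(x) dx = -16·(4/3) = -64/3.
  So ∫_0^π (u')² dx = 8*π + 2*π − 64/3 = -64/3 + 10*π.
||u||_{H^1}^2 = (-16/3 + 4*π) + (-64/3 + 10*π) = -80/3 + 14*π.


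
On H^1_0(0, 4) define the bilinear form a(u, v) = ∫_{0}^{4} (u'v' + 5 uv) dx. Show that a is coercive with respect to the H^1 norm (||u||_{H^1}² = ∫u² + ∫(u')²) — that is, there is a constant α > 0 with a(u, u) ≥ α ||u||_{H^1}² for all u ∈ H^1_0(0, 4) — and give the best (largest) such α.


α = 1

Coercivity of a(·,·) on H^1_0(0, 4) means a(u, u) ≥ α ||u||_{H^1}² for every u ∈ H^1_0.
The interval has length L = 4, and Poincaré/coercivity depend only on L. Here a(u, u) = ∫(u')² + (5)·∫u².
Here c = 5 ≥ 1, so a(u,u) = ∫(u')² + c∫u² ≥ ∫(u')² + ∫u² = ||u||_{H^1}², i.e. α = 1 works. No larger α is possible: a(u,u) ≥ α||u||_{H^1}² means (1−α)∫(u')² ≥ (α−c)∫u², and for the modes u_n = sin(nπ(x−x₀)/L) (x₀ the left endpoint) one has ∫u_n²/∫(u_n')² = (L/(nπ))² → 0, so a(u_n,u_n)/||u_n||_{H^1}² → 1. Hence the optimal constant is α = 1.
Therefore α = 1.


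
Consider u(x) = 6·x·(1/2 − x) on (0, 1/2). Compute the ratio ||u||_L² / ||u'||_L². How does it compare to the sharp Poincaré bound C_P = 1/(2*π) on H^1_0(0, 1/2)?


||u||_L² / ||u'||_L² = sqrt(10)/20 < C_P = 1/(2*π).

u(x) = 6·x·(1/2 − x), so u'(x) = 3 - 12*x.
u(x) = 6·x·(1/2 − x) vanishes at x = 0 and x = 1/2, so u ∈ H^1_0(0, 1/2). Differentiate via the product rule and integrate the resulting polynomials term by term.
  ∫_0^1/2 u² dx = ∫_0^1/2 (36*x^4 - 36*x^3 + 9*x^2) dx. Term by term:
    ∫_0^1/2 36*x^4 dx = 9/40;  ∫_0^1/2 -36*x^3 dx = -9/16;  ∫_0^1/2 9*x^2 dx = 3/8.
  Sum: 9/40 − 9/16 + 3/8 = 3/80.
  ∫_0^1/2 (u')² dx = ∫_0^1/2 (144*x^2 - 72*x + 9) dx. Term by term:
    ∫_0^1/2 144*x^2 dx = 6;  ∫_0^1/2 -72*x dx = -9;  ∫_0^1/2 9 dx = 9/2.
  Sum: 6 − 9 + 9/2 = 3/2.
∫_0^1/2 u² dx = 3/80, so ||u||_L² = sqrt(15)/20.
∫_0^1/2 (u')² dx = 3/2, so ||u'||_L² = sqrt(6)/2.
Ratio ||u||_L² / ||u'||_L² = sqrt(10)/20.
Sharp Poincaré constant on H^1_0(0, 1/2) is C_P = L/π = 1/(2*π), achieved by sin(2*π·x).
A polynomial bump cannot attain the sharp Poincaré constant (only the first sine eigenfunction does), so the ratio is strictly less than C_P, consistent with ||u||_L² ≤ C_P ||u'||_L².


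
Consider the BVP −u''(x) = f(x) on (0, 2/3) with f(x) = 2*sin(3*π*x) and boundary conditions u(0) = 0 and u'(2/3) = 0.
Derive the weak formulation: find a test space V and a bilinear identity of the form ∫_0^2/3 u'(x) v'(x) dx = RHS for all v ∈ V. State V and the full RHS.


V = {v ∈ H^1(0, 2/3) : v(0) = 0} (test functions vanish at x = 0 where u is specified); weak form: ∫_0^2/3 u'v' dx = ∫_0^2/3 (2*sin(3*π*x)) v dx for all v ∈ V.

Multiply both sides by a test function v and integrate from 0 to 2/3:
  ∫_0^2/3 −u''(x) v(x) dx = ∫_0^2/3 f(x) v(x) dx.
Integrate the LHS by parts once:
  ∫_0^2/3 −u'' v dx = −[u'(x) v(x)]_0^2/3 + ∫_0^2/3 u'(x) v'(x) dx.
Thus ∫_0^2/3 u'(x) v'(x) dx = ∫_0^2/3 f(x) v(x) dx + [u'(x) v(x)]_0^2/3.
Choose V so that boundary terms are either known or forced to vanish.
Mixed BC: u(0) = 0 (Dirichlet) and u'(2/3) = 0 (Neumann). Define V = {v ∈ H^1(0, 2/3) : v(0) = 0}. Then [u' v]_0^2/3 = u'(2/3)·v(2/3) − u'(0)·0 = 0.
Weak formulation: find u (satisfying any essential BC) such that ∫_0^2/3 u'(x) v'(x) dx = ∫_0^2/3 f v dx for all v ∈ V (Dirichlet at 0 absorbed into V; the Neumann datum at x = 2/3 is zero, so no boundary term remains).
Substituting f(x) = 2*sin(3*π*x), the right-hand side is ∫_0^2/3 (2*sin(3*π*x)) v dx.


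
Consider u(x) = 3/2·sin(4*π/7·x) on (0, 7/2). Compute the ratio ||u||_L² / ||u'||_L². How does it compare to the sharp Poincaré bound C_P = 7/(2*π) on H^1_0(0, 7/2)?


||u||_L² / ||u'||_L² = 7/(4*π) < C_P = 7/(2*π).

u(x) = 3/2·sin(4*π/7·x), so u'(x) = 6*π*cos(4*π*x/7)/7.
Writing u(x) = A·sin(kπx/L) with A = 3/2 and k = 2, use ∫_0^L sin²(kπx/L) dx = L/2 and ∫_0^L cos²(kπx/L) dx = L/2.
u² = 9/4·sin²(4*π/7·x) and (u')² = 36*π^2/49·cos²(4*π/7·x), and each of sin², cos² integrates to L/2 = 7/4 over (0, 7/2).
∫_0^7/2 u² dx = 63/16, so ||u||_L² = 3*sqrt(7)/4.
∫_0^7/2 (u')² dx = 9*π^2/7, so ||u'||_L² = 3*sqrt(7)*π/7.
Ratio ||u||_L² / ||u'||_L² = 7/(4*π).
Sharp Poincaré constant on H^1_0(0, 7/2) is C_P = L/π = 7/(2*π), achieved by sin(2*π/7·x).
This is the k = 2 harmonic; the ratio L/(kπ) is strictly less than C_P = L/π, consistent with the sharp inequality ||u||_L² ≤ C_P ||u'||_L².


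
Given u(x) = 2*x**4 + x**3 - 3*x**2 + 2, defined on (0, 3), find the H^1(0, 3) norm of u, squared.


||u||_{H^1}^2 = 418155/14

The H^1 norm (squared) on an interval (0, L) is
  ||u||_{H^1}^2 = ∫_0^L u(x)^2 dx + ∫_0^L u'(x)^2 dx.
Compute u'(x) = 8*x**3 + 3*x**2 - 6*x.
Then u(x)^2 = 4*x**8 + 4*x**7 - 11*x**6 - 6*x**5 + 17*x**4 + 4*x**3 - 12*x**2 + 4 and u'(x)^2 = 64*x**6 + 48*x**5 - 87*x**4 - 36*x**3 + 36*x**2.
Integrate each monomial from 0 to 3 using ∫_0^3 c·x^n dx = c·3^(n+1)/(n+1):
  ∫_0^3 u(x)^2 dx = ∫_0^3 (4*x^8 + 4*x^7 - 11*x^6 - 6*x^5 + 17*x^4 + 4*x^3 - 12*x^2 + 4) dx. Term by term:
    ∫_0^3 4*x^8 dx = 8748;  ∫_0^3 4*x^7 dx = 6561/2;  ∫_0^3 -11*x^6 dx = -24057/7;
    ∫_0^3 -6*x^5 dx = -729;  ∫_0^3 17*x^4 dx = 4131/5;  ∫_0^3 4*x^3 dx = 81;
    ∫_0^3 -12*x^2 dx = -108;  ∫_0^3 4 dx = 12.
  Sum: 8748 + 6561/2 − 24057/7 − 729 + 4131/5 + 81 − 108 + 12 = 607179/70.
  ∫_0^3 u'(x)^2 dx = ∫_0^3 (64*x^6 + 48*x^5 - 87*x^4 - 36*x^3 + 36*x^2) dx. Term by term:
    ∫_0^3 64*x^6 dx = 139968/7;  ∫_0^3 48*x^5 dx = 5832;  ∫_0^3 -87*x^4 dx = -21141/5;
    ∫_0^3 -36*x^3 dx = -729;  ∫_0^3 36*x^2 dx = 324.
  Sum: 139968/7 + 5832 − 21141/5 − 729 + 324 = 741798/35.
Adding: ||u||_{H^1}^2 = 607179/70 + 741798/35 = 418155/14.


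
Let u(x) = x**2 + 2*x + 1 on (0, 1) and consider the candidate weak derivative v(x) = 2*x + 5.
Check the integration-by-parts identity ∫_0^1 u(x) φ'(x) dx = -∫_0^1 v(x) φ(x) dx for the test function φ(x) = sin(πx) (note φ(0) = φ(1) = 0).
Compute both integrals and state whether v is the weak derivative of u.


LHS = -6/π, RHS = -12/π. No, v is not the weak derivative of u.

u(x) = x**2 + 2*x + 1, classical derivative u'(x) = 2*x + 2.
φ(x) = sin(πx), so φ'(x) = π*cos(π*x).
Note φ(0) = φ(1) = 0, so the boundary term u·φ vanishes.
LHS = ∫_0^1 u(x) φ'(x) dx = ∫_0^1 (π*x^2*cos(π*x) + 2*π*x*cos(π*x) + π*cos(π*x)) dx. Term by term:
  ∫_0^1 π*cos(π*x) dx = 0;  ∫_0^1 π*x^2*cos(π*x) dx = -2/π;  ∫_0^1 2*π*x*cos(π*x) dx = -4/π.
Sum: 0 − 2/π − 4/π = -6/π.
So LHS = -6/π.
∫_0^1 v(x) φ(x) dx = ∫_0^1 (2*x*sin(π*x) + 5*sin(π*x)) dx. Term by term:
  ∫_0^1 5*sin(π*x) dx = 10/π;  ∫_0^1 2*x*sin(π*x) dx = 2/π.
Sum: 10/π + 2/π = 12/π.
So RHS = -∫_0^1 v(x) φ(x) dx = -12/π.
LHS − RHS = 6/π ≠ 0, so the identity fails.
(For a valid weak derivative the identity must hold for EVERY test function, in particular this one. The failure shows v is NOT the weak derivative of u.)
Correct weak derivative would be u'(x) = 2*x + 2.


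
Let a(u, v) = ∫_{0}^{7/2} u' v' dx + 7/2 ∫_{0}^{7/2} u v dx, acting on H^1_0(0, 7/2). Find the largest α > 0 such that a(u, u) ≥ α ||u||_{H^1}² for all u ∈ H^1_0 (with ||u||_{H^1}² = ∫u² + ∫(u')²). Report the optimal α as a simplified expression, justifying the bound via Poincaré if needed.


α = 1

Coercivity of a(·,·) on H^1_0(0, 7/2) means a(u, u) ≥ α ||u||_{H^1}² for every u ∈ H^1_0.
The interval has length L = 7/2, and Poincaré/coercivity depend only on L. Here a(u, u) = ∫(u')² + (7/2)·∫u².
Here c = 7/2 ≥ 1, so a(u,u) = ∫(u')² + c∫u² ≥ ∫(u')² + ∫u² = ||u||_{H^1}², i.e. α = 1 works. No larger α is possible: a(u,u) ≥ α||u||_{H^1}² means (1−α)∫(u')² ≥ (α−c)∫u², and for the modes u_n = sin(nπ(x−x₀)/L) (x₀ the left endpoint) one has ∫u_n²/∫(u_n')² = (L/(nπ))² → 0, so a(u_n,u_n)/||u_n||_{H^1}² → 1. Hence the optimal constant is α = 1.
Therefore α = 1.


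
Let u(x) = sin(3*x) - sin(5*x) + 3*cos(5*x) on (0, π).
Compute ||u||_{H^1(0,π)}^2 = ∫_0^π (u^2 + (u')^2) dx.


||u||_{H^1(0,π)}^2 = 135*π

u'(x) = -15*sin(5*x) + 3*cos(3*x) - 5*cos(5*x).
Expand u² and (u')² and integrate term by term on (0, π), using: for integers n ≥ 1, ∫_0^π sin²(nx) dx = ∫_0^π cos²(nx) dx = π/2; for n ≠ n', ∫_0^π sin(nx)sin(n'x) dx = ∫_0^π cos(nx)cos(n'x) dx = 0; and by product-to-sum, ∫_0^π sin(nx)cos(n'x) dx = ½∫_0^π [sin((n+n')x) + sin((n−n')x)] dx, which is 0 when n+n' is even and 2n/(n²−n'²) when n+n' is odd (it need not vanish on (0, π)).
  u² squared terms: (-1)²·∫sin(5x)² dx = 1·π/2 = π/2;  (3)²·∫cos(5x)² dx = 9·π/2 = 9*π/2;  (1)²·∫sin(3x)² dx = 1·π/2 = π/2.
  u² cross terms: 2·(-1)·(3)·∫sin(5x)·cos(5x) dx = -6·(0) = 0;  2·(-1)·(1)·∫sin(5x)·sin(3x) dx = -2·(0) = 0;  2·(3)·(1)·∫cos(5x)·sin(3x) dx = 6·(0) = 0.
  So ∫_0^π u² dx = π/2 + 9*π/2 + π/2 + 0 + 0 + 0 = 11*π/2.
  (u')² squared terms: (-15)²·∫sin(5x)² dx = 225·π/2 = 225*π/2;  (-5)²·∫cos(5x)² dx = 25·π/2 = 25*π/2;  (3)²·∫cos(3x)² dx = 9·π/2 = 9*π/2.
  (u')² cross terms: 2·(-15)·(-5)·∫sin(5x)·cos(5x) dx = 150·(0) = 0;  2·(-15)·(3)·∫sin(5x)·cos(3x) dx = -90·(0) = 0;  2·(-5)·(3)·∫cos(5x)·cos(3x) dx = -30·(0) = 0.
  So ∫_0^π (u')² dx = 225*π/2 + 25*π/2 + 9*π/2 + 0 + 0 + 0 = 259*π/2.
||u||_{H^1}^2 = (11*π/2) + (259*π/2) = 135*π.


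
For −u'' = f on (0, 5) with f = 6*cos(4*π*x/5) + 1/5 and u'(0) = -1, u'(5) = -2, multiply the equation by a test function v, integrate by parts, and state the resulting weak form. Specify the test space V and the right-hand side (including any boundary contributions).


V = H^1(0, 5) (v unrestricted at boundary; u is determined up to an additive constant); weak form: ∫_0^5 u'v' dx = ∫_0^5 (6*cos(4*π*x/5) + 1/5) v dx − 2·v(5) + v(0) for all v ∈ V.

Multiply both sides by a test function v and integrate from 0 to 5:
  ∫_0^5 −u''(x) v(x) dx = ∫_0^5 f(x) v(x) dx.
Integrate the LHS by parts once:
  ∫_0^5 −u'' v dx = −[u'(x) v(x)]_0^5 + ∫_0^5 u'(x) v'(x) dx.
Thus ∫_0^5 u'(x) v'(x) dx = ∫_0^5 f(x) v(x) dx + [u'(x) v(x)]_0^5.
Choose V so that boundary terms are either known or forced to vanish.
u has inhomogeneous Neumann u'(0) = -1, u'(5) = -2. [u' v]_0^5 = (-2)·v(5) − (-1)·v(0) = − 2·v(5) + v(0). Take V = H^1(0, 5); boundary term becomes part of RHS.
Weak formulation: find u (satisfying any essential BC) such that ∫_0^5 u'(x) v'(x) dx = ∫_0^5 f v dx − 2·v(5) + v(0) for all v ∈ V (Neumann data are natural BCs: they enter the RHS as boundary terms).
Substituting f(x) = 6*cos(4*π*x/5) + 1/5, the right-hand side is ∫_0^5 (6*cos(4*π*x/5) + 1/5) v dx − 2·v(5) + v(0).
Compatibility check (pure Neumann): taking v ≡ 1 ∈ V gives 0 = ∫_0^5 f dx + (-2) − (-1), i.e. ∫_0^5 f dx must equal u'(0) − u'(5) = 1. Indeed ∫_0^5 (6*cos(4*π*x/5) + 1/5) dx = 1, so the data are compatible. The solution is then unique only up to an additive constant (fix it e.g. by requiring ∫_0^5 u dx = 0).


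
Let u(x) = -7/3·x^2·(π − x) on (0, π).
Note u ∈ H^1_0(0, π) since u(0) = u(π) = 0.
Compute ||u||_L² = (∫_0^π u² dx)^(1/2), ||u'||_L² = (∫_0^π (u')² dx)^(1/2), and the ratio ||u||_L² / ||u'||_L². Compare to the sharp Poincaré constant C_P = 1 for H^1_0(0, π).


||u||_L² / ||u'||_L² = sqrt(14)*π/14 < C_P = 1.

u(x) = -7/3·x^2·(π − x), so u'(x) = 7*x*(3*x - 2*π)/3.
u(x) = -7/3·x^2·(π − x) vanishes at x = 0 and x = π, so u ∈ H^1_0(0, π). Differentiate via the product rule and integrate the resulting polynomials term by term.
  ∫_0^π u² dx = ∫_0^π (49*x^6/9 - 98*π*x^5/9 + 49*π^2*x^4/9) dx. Term by term:
    ∫_0^π 49*x^6/9 dx = 7*π^7/9;  ∫_0^π -98*π*x^5/9 dx = -49*π^7/27;  ∫_0^π 49*π^2*x^4/9 dx = 49*π^7/45.
  Sum: 7*π^7/9 − 49*π^7/27 + 49*π^7/45 = 7*π^7/135.
  ∫_0^π (u')² dx = ∫_0^π (49*x^4 - 196*π*x^3/3 + 196*π^2*x^2/9) dx. Term by term:
    ∫_0^π 49*x^4 dx = 49*π^5/5;  ∫_0^π -196*π*x^3/3 dx = -49*π^5/3;  ∫_0^π 196*π^2*x^2/9 dx = 196*π^5/27.
  Sum: 49*π^5/5 − 49*π^5/3 + 196*π^5/27 = 98*π^5/135.
∫_0^π u² dx = 7*π^7/135, so ||u||_L² = sqrt(105)*π^(7/2)/45.
∫_0^π (u')² dx = 98*π^5/135, so ||u'||_L² = 7*sqrt(30)*π^(5/2)/45.
Ratio ||u||_L² / ||u'||_L² = sqrt(14)*π/14.
Sharp Poincaré constant on H^1_0(0, π) is C_P = L/π = 1, achieved by sin(x).
A polynomial bump cannot attain the sharp Poincaré constant (only the first sine eigenfunction does), so the ratio is strictly less than C_P, consistent with ||u||_L² ≤ C_P ||u'||_L².


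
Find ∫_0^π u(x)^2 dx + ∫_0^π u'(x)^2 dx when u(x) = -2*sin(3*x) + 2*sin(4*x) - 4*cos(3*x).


||u||_{H^1(0,π)}^2 = -1280/7 + 134*π

u'(x) = 12*sin(3*x) - 6*cos(3*x) + 8*cos(4*x).
Expand u² and (u')² and integrate term by term on (0, π), using: for integers n ≥ 1, ∫_0^π sin²(nx) dx = ∫_0^π cos²(nx) dx = π/2; for n ≠ n', ∫_0^π sin(nx)sin(n'x) dx = ∫_0^π cos(nx)cos(n'x) dx = 0; and by product-to-sum, ∫_0^π sin(nx)cos(n'x) dx = ½∫_0^π [sin((n+n')x) + sin((n−n')x)] dx, which is 0 when n+n' is even and 2n/(n²−n'²) when n+n' is odd (it need not vanish on (0, π)).
  u² squared terms: (-4)²·∫cos(3x)² dx = 16·π/2 = 8*π;  (-2)²·∫sin(3x)² dx = 4·π/2 = 2*π;  (2)²·∫sin(4x)² dx = 4·π/2 = 2*π.
  u² cross terms: 2·(-4)·(-2)·∫cos(3x)·sin(3x) dx = 16·(0) = 0;  2·(-4)·(2)·∫cos(3x)·sin(4x) dx = -16·(8/7) = -128/7;  2·(-2)·(2)·∫sin(3x)·sin(4x) dx = -8·(0) = 0.
  So ∫_0^π u² dx = 8*π + 2*π + 2*π + 0 − 128/7 + 0 = -128/7 + 12*π.
  (u')² squared terms: (-6)²·∫cos(3x)² dx = 36·π/2 = 18*π;  (8)²·∫cos(4x)² dx = 64·π/2 = 32*π;  (12)²·∫sin(3x)² dx = 144·π/2 = 72*π.
  (u')² cross terms: 2·(-6)·(8)·∫cos(3x)·cos(4x) dx = -96·(0) = 0;  2·(-6)·(12)·∫cos(3x)·sin(3x) dx = -144·(0) = 0;  2·(8)·(12)·∫cos(4x)·sin(3x) dx = 192·(-6/7) = -1152/7.
  So ∫_0^π (u')² dx = 18*π + 32*π + 72*π + 0 + 0 − 1152/7 = -1152/7 + 122*π.
||u||_{H^1}^2 = (-128/7 + 12*π) + (-1152/7 + 122*π) = -1280/7 + 134*π.


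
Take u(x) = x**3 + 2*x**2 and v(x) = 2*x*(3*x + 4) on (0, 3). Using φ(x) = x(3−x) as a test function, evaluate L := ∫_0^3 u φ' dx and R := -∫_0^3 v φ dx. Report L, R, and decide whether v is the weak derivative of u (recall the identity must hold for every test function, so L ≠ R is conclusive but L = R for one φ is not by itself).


LHS = -1269/20, RHS = -1269/10. No, v is not the weak derivative of u.

u(x) = x**3 + 2*x**2, classical derivative u'(x) = 3*x**2 + 4*x.
φ(x) = x(3−x), so φ'(x) = 3 - 2*x.
Note φ(0) = φ(3) = 0, so the boundary term u·φ vanishes.
LHS = ∫_0^3 u(x) φ'(x) dx = ∫_0^3 (-2*x^4 - x^3 + 6*x^2) dx. Term by term:
  ∫_0^3 -2*x^4 dx = -486/5;  ∫_0^3 -x^3 dx = -81/4;  ∫_0^3 6*x^2 dx = 54.
Sum: -486/5 − 81/4 + 54 = -1269/20.
So LHS = -1269/20.
∫_0^3 v(x) φ(x) dx = ∫_0^3 (-6*x^4 + 10*x^3 + 24*x^2) dx. Term by term:
  ∫_0^3 -6*x^4 dx = -1458/5;  ∫_0^3 10*x^3 dx = 405/2;  ∫_0^3 24*x^2 dx = 216.
Sum: -1458/5 + 405/2 + 216 = 1269/10.
So RHS = -∫_0^3 v(x) φ(x) dx = -1269/10.
LHS − RHS = 1269/20 ≠ 0, so the identity fails.
(For a valid weak derivative the identity must hold for EVERY test function, in particular this one. The failure shows v is NOT the weak derivative of u.)
Correct weak derivative would be u'(x) = 3*x**2 + 4*x.


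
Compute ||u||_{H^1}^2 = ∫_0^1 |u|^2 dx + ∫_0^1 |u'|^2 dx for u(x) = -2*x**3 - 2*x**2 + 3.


||u||_{H^1}^2 = 614/21

The H^1 norm (squared) on an interval (0, L) is
  ||u||_{H^1}^2 = ∫_0^L u(x)^2 dx + ∫_0^L u'(x)^2 dx.
Compute u'(x) = -6*x**2 - 4*x.
Then u(x)^2 = 4*x**6 + 8*x**5 + 4*x**4 - 12*x**3 - 12*x**2 + 9 and u'(x)^2 = 36*x**4 + 48*x**3 + 16*x**2.
Integrate each monomial from 0 to 1 using ∫_0^1 c·x^n dx = c·1^(n+1)/(n+1):
  ∫_0^1 u(x)^2 dx = ∫_0^1 (4*x^6 + 8*x^5 + 4*x^4 - 12*x^3 - 12*x^2 + 9) dx. Term by term:
    ∫_0^1 4*x^6 dx = 4/7;  ∫_0^1 8*x^5 dx = 4/3;  ∫_0^1 4*x^4 dx = 4/5;
    ∫_0^1 -12*x^3 dx = -3;  ∫_0^1 -12*x^2 dx = -4;  ∫_0^1 9 dx = 9.
  Sum: 4/7 + 4/3 + 4/5 − 3 − 4 + 9 = 494/105.
  ∫_0^1 u'(x)^2 dx = ∫_0^1 (36*x^4 + 48*x^3 + 16*x^2) dx. Term by term:
    ∫_0^1 36*x^4 dx = 36/5;  ∫_0^1 48*x^3 dx = 12;  ∫_0^1 16*x^2 dx = 16/3.
  Sum: 36/5 + 12 + 16/3 = 368/15.
Adding: ||u||_{H^1}^2 = 494/105 + 368/15 = 614/21.


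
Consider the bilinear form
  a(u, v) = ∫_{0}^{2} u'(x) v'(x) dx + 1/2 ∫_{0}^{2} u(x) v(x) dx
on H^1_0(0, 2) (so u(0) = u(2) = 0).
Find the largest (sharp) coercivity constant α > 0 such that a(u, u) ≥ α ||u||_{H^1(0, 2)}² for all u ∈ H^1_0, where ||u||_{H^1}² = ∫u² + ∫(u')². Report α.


α = (2 + π^2)/(4 + π^2)

Coercivity of a(·,·) on H^1_0(0, 2) means a(u, u) ≥ α ||u||_{H^1}² for every u ∈ H^1_0.
The interval has length L = 2, and Poincaré/coercivity depend only on L. Here a(u, u) = ∫(u')² + (1/2)·∫u².
Here 0 < c = 1/2 < 1. The condition a(u,u) ≥ α||u||_{H^1}² reads (1−α)∫(u')² ≥ (α−c)∫u². Any admissible α is ≤ 1 (rapidly oscillating u have ∫u²/∫(u')² → 0), and α = 1 would force 0 ≥ (1−c)∫u², impossible since c < 1; so 1−α > 0. By the sharp Poincaré inequality on H^1_0 of an interval of length L, ∫(u')² ≥ (π/L)²∫u² with equality for the first sine mode sin(π(x−x₀)/L) (x₀ the left endpoint), so the inequality holds for all u iff (1−α)(π/L)² ≥ α − c, i.e. α ≤ ((π/L)² + c)/((π/L)² + 1) = (1 + c(L/π)²)/(1 + (L/π)²). With (π/L)² = π^2/4 and c = 1/2, the largest admissible constant is α = ((π/L)² + c)/((π/L)² + 1).
Simplifying, α = (2 + π^2)/(4 + π^2).


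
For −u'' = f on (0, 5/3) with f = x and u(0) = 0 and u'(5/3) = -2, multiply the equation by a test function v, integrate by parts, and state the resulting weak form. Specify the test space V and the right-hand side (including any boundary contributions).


V = {v ∈ H^1(0, 5/3) : v(0) = 0} (test functions vanish at x = 0 where u is specified); weak form: ∫_0^5/3 u'v' dx = ∫_0^5/3 (x) v dx − 2·v(5/3) for all v ∈ V.

Multiply both sides by a test function v and integrate from 0 to 5/3:
  ∫_0^5/3 −u''(x) v(x) dx = ∫_0^5/3 f(x) v(x) dx.
Integrate the LHS by parts once:
  ∫_0^5/3 −u'' v dx = −[u'(x) v(x)]_0^5/3 + ∫_0^5/3 u'(x) v'(x) dx.
Thus ∫_0^5/3 u'(x) v'(x) dx = ∫_0^5/3 f(x) v(x) dx + [u'(x) v(x)]_0^5/3.
Choose V so that boundary terms are either known or forced to vanish.
Mixed BC: u(0) = 0 (Dirichlet) and u'(5/3) = -2 (Neumann). Define V = {v ∈ H^1(0, 5/3) : v(0) = 0}. Then [u' v]_0^5/3 = u'(5/3)·v(5/3) − u'(0)·0 = − 2·v(5/3).
Weak formulation: find u (satisfying any essential BC) such that ∫_0^5/3 u'(x) v'(x) dx = ∫_0^5/3 f v dx − 2·v(5/3) for all v ∈ V (Dirichlet at 0 absorbed into V; Neumann datum at x = 5/3 contributes the boundary term).
Substituting f(x) = x, the right-hand side is ∫_0^5/3 (x) v dx − 2·v(5/3).


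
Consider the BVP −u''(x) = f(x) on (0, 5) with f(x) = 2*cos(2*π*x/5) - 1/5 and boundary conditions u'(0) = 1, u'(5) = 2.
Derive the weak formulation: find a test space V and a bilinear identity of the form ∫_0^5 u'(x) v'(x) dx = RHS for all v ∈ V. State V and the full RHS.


V = H^1(0, 5) (v unrestricted at boundary; u is determined up to an additive constant); weak form: ∫_0^5 u'v' dx = ∫_0^5 (2*cos(2*π*x/5) - 1/5) v dx + 2·v(5) − v(0) for all v ∈ V.

Multiply both sides by a test function v and integrate from 0 to 5:
  ∫_0^5 −u''(x) v(x) dx = ∫_0^5 f(x) v(x) dx.
Integrate the LHS by parts once:
  ∫_0^5 −u'' v dx = −[u'(x) v(x)]_0^5 + ∫_0^5 u'(x) v'(x) dx.
Thus ∫_0^5 u'(x) v'(x) dx = ∫_0^5 f(x) v(x) dx + [u'(x) v(x)]_0^5.
Choose V so that boundary terms are either known or forced to vanish.
u has inhomogeneous Neumann u'(0) = 1, u'(5) = 2. [u' v]_0^5 = (2)·v(5) − (1)·v(0) = 2·v(5) − v(0). Take V = H^1(0, 5); boundary term becomes part of RHS.
Weak formulation: find u (satisfying any essential BC) such that ∫_0^5 u'(x) v'(x) dx = ∫_0^5 f v dx + 2·v(5) − v(0) for all v ∈ V (Neumann data are natural BCs: they enter the RHS as boundary terms).
Substituting f(x) = 2*cos(2*π*x/5) - 1/5, the right-hand side is ∫_0^5 (2*cos(2*π*x/5) - 1/5) v dx + 2·v(5) − v(0).
Compatibility check (pure Neumann): taking v ≡ 1 ∈ V gives 0 = ∫_0^5 f dx + (2) − (1), i.e. ∫_0^5 f dx must equal u'(0) − u'(5) = -1. Indeed ∫_0^5 (2*cos(2*π*x/5) - 1/5) dx = -1, so the data are compatible. The solution is then unique only up to an additive constant (fix it e.g. by requiring ∫_0^5 u dx = 0).


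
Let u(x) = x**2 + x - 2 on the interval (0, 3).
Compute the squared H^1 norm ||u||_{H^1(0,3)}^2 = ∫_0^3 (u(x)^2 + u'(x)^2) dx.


||u||_{H^1}^2 = 1131/10

The H^1 norm (squared) on an interval (0, L) is
  ||u||_{H^1}^2 = ∫_0^L u(x)^2 dx + ∫_0^L u'(x)^2 dx.
Compute u'(x) = 2*x + 1.
Then u(x)^2 = x**4 + 2*x**3 - 3*x**2 - 4*x + 4 and u'(x)^2 = 4*x**2 + 4*x + 1.
Integrate each monomial from 0 to 3 using ∫_0^3 c·x^n dx = c·3^(n+1)/(n+1):
  ∫_0^3 u(x)^2 dx = ∫_0^3 (x^4 + 2*x^3 - 3*x^2 - 4*x + 4) dx. Term by term:
    ∫_0^3 x^4 dx = 243/5;  ∫_0^3 2*x^3 dx = 81/2;  ∫_0^3 -3*x^2 dx = -27;
    ∫_0^3 -4*x dx = -18;  ∫_0^3 4 dx = 12.
  Sum: 243/5 + 81/2 − 27 − 18 + 12 = 561/10.
  ∫_0^3 u'(x)^2 dx = ∫_0^3 (4*x^2 + 4*x + 1) dx. Term by term:
    ∫_0^3 4*x^2 dx = 36;  ∫_0^3 4*x dx = 18;  ∫_0^3 1 dx = 3.
  Sum: 36 + 18 + 3 = 57.
Adding: ||u||_{H^1}^2 = 561/10 + 57 = 1131/10.


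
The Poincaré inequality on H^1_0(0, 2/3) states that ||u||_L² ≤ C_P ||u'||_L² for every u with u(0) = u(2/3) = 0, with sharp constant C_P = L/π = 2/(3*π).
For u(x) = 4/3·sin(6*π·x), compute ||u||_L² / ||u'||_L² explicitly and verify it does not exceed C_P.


||u||_L² / ||u'||_L² = 1/(6*π) < C_P = 2/(3*π).

u(x) = 4/3·sin(6*π·x), so u'(x) = 8*π*cos(6*π*x).
Writing u(x) = A·sin(kπx/L) with A = 4/3 and k = 4, use ∫_0^L sin²(kπx/L) dx = L/2 and ∫_0^L cos²(kπx/L) dx = L/2.
u² = 16/9·sin²(6*π·x) and (u')² = 64*π^2·cos²(6*π·x), and each of sin², cos² integrates to L/2 = 1/3 over (0, 2/3).
∫_0^2/3 u² dx = 16/27, so ||u||_L² = 4*sqrt(3)/9.
∫_0^2/3 (u')² dx = 64*π^2/3, so ||u'||_L² = 8*sqrt(3)*π/3.
Ratio ||u||_L² / ||u'||_L² = 1/(6*π).
Sharp Poincaré constant on H^1_0(0, 2/3) is C_P = L/π = 2/(3*π), achieved by sin(3*π/2·x).
This is the k = 4 harmonic; the ratio L/(kπ) is strictly less than C_P = L/π, consistent with the sharp inequality ||u||_L² ≤ C_P ||u'||_L².


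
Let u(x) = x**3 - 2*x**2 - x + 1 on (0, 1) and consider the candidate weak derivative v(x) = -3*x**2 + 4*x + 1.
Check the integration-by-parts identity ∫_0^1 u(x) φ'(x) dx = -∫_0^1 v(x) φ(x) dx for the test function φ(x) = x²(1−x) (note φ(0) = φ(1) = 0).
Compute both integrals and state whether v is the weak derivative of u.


LHS = 11/60, RHS = -11/60. No, v is not the weak derivative of u.

u(x) = x**3 - 2*x**2 - x + 1, classical derivative u'(x) = 3*x**2 - 4*x - 1.
φ(x) = x²(1−x), so φ'(x) = x*(2 - 3*x).
Note φ(0) = φ(1) = 0, so the boundary term u·φ vanishes.
LHS = ∫_0^1 u(x) φ'(x) dx = ∫_0^1 (-3*x^5 + 8*x^4 - x^3 - 5*x^2 + 2*x) dx. Term by term:
  ∫_0^1 -3*x^5 dx = -1/2;  ∫_0^1 8*x^4 dx = 8/5;  ∫_0^1 -x^3 dx = -1/4;
  ∫_0^1 -5*x^2 dx = -5/3;  ∫_0^1 2*x dx = 1.
Sum: -1/2 + 8/5 − 1/4 − 5/3 + 1 = 11/60.
So LHS = 11/60.
∫_0^1 v(x) φ(x) dx = ∫_0^1 (3*x^5 - 7*x^4 + 3*x^3 + x^2) dx. Term by term:
  ∫_0^1 3*x^5 dx = 1/2;  ∫_0^1 -7*x^4 dx = -7/5;  ∫_0^1 3*x^3 dx = 3/4;
  ∫_0^1 x^2 dx = 1/3.
Sum: 1/2 − 7/5 + 3/4 + 1/3 = 11/60.
So RHS = -∫_0^1 v(x) φ(x) dx = -11/60.
LHS − RHS = 11/30 ≠ 0, so the identity fails.
(For a valid weak derivative the identity must hold for EVERY test function, in particular this one. The failure shows v is NOT the weak derivative of u.)
Correct weak derivative would be u'(x) = 3*x**2 - 4*x - 1.


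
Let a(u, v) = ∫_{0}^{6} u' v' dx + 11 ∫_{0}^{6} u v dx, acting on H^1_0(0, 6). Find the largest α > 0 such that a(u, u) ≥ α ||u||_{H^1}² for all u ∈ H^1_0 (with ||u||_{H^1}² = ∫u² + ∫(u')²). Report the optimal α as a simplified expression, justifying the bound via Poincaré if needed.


α = 1

Coercivity of a(·,·) on H^1_0(0, 6) means a(u, u) ≥ α ||u||_{H^1}² for every u ∈ H^1_0.
The interval has length L = 6, and Poincaré/coercivity depend only on L. Here a(u, u) = ∫(u')² + (11)·∫u².
Here c = 11 ≥ 1, so a(u,u) = ∫(u')² + c∫u² ≥ ∫(u')² + ∫u² = ||u||_{H^1}², i.e. α = 1 works. No larger α is possible: a(u,u) ≥ α||u||_{H^1}² means (1−α)∫(u')² ≥ (α−c)∫u², and for the modes u_n = sin(nπ(x−x₀)/L) (x₀ the left endpoint) one has ∫u_n²/∫(u_n')² = (L/(nπ))² → 0, so a(u_n,u_n)/||u_n||_{H^1}² → 1. Hence the optimal constant is α = 1.
Therefore α = 1.


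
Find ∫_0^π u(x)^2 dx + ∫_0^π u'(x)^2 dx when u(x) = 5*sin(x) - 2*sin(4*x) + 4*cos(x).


||u||_{H^1(0,π)}^2 = -256/15 + 75*π

u'(x) = -4*sin(x) + 5*cos(x) - 8*cos(4*x).
Expand u² and (u')² and integrate term by term on (0, π), using: for integers n ≥ 1, ∫_0^π sin²(nx) dx = ∫_0^π cos²(nx) dx = π/2; for n ≠ n', ∫_0^π sin(nx)sin(n'x) dx = ∫_0^π cos(nx)cos(n'x) dx = 0; and by product-to-sum, ∫_0^π sin(nx)cos(n'x) dx = ½∫_0^π [sin((n+n')x) + sin((n−n')x)] dx, which is 0 when n+n' is even and 2n/(n²−n'²) when n+n' is odd (it need not vanish on (0, π)).
  u² squared terms: (-2)²·∫sin(4x)² dx = 4·π/2 = 2*π;  (4)²·∫cos(x)² dx = 16·π/2 = 8*π;  (5)²·∫sin(x)² dx = 25·π/2 = 25*π/2.
  u² cross terms: 2·(-2)·(4)·∫sin(4x)·cos(x) dx = -16·(8/15) = -128/15;  2·(-2)·(5)·∫sin(4x)·sin(x) dx = -20·(0) = 0;  2·(4)·(5)·∫cos(x)·sin(x) dx = 40·(0) = 0.
  So ∫_0^π u² dx = 2*π + 8*π + 25*π/2 − 128/15 + 0 + 0 = -128/15 + 45*π/2.
  (u')² squared terms: (-8)²·∫cos(4x)² dx = 64·π/2 = 32*π;  (-4)²·∫sin(x)² dx = 16·π/2 = 8*π;  (5)²·∫cos(x)² dx = 25·π/2 = 25*π/2.
  (u')² cross terms: 2·(-8)·(-4)·∫cos(4x)·sin(x) dx = 64·(-2/15) = -128/15;  2·(-8)·(5)·∫cos(4x)·cos(x) dx = -80·(0) = 0;  2·(-4)·(5)·∫sin(x)·cos(x) dx = -40·(0) = 0.
  So ∫_0^π (u')² dx = 32*π + 8*π + 25*π/2 − 128/15 + 0 + 0 = -128/15 + 105*π/2.
||u||_{H^1}^2 = (-128/15 + 45*π/2) + (-128/15 + 105*π/2) = -256/15 + 75*π.


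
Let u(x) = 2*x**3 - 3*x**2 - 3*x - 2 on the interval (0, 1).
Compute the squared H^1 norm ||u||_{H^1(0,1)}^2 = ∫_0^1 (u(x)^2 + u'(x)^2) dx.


||u||_{H^1}^2 = 2357/70

The H^1 norm (squared) on an interval (0, L) is
  ||u||_{H^1}^2 = ∫_0^L u(x)^2 dx + ∫_0^L u'(x)^2 dx.
Compute u'(x) = 6*x**2 - 6*x - 3.
Then u(x)^2 = 4*x**6 - 12*x**5 - 3*x**4 + 10*x**3 + 21*x**2 + 12*x + 4 and u'(x)^2 = 36*x**4 - 72*x**3 + 36*x + 9.
Integrate each monomial from 0 to 1 using ∫_0^1 c·x^n dx = c·1^(n+1)/(n+1):
  ∫_0^1 u(x)^2 dx = ∫_0^1 (4*x^6 - 12*x^5 - 3*x^4 + 10*x^3 + 21*x^2 + 12*x + 4) dx. Term by term:
    ∫_0^1 4*x^6 dx = 4/7;  ∫_0^1 -12*x^5 dx = -2;  ∫_0^1 -3*x^4 dx = -3/5;
    ∫_0^1 10*x^3 dx = 5/2;  ∫_0^1 21*x^2 dx = 7;  ∫_0^1 12*x dx = 6;
    ∫_0^1 4 dx = 4.
  Sum: 4/7 − 2 − 3/5 + 5/2 + 7 + 6 + 4 = 1223/70.
  ∫_0^1 u'(x)^2 dx = ∫_0^1 (36*x^4 - 72*x^3 + 36*x + 9) dx. Term by term:
    ∫_0^1 36*x^4 dx = 36/5;  ∫_0^1 -72*x^3 dx = -18;  ∫_0^1 36*x dx = 18;
    ∫_0^1 9 dx = 9.
  Sum: 36/5 − 18 + 18 + 9 = 81/5.
Adding: ||u||_{H^1}^2 = 1223/70 + 81/5 = 2357/70.


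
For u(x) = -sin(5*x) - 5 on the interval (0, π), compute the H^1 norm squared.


||u||_{H^1(0,π)}^2 = 4 + 38*π

u'(x) = -5*cos(5*x).
Expand u² and (u')² and integrate term by term on (0, π), using: for integers n ≥ 1, ∫_0^π sin²(nx) dx = ∫_0^π cos²(nx) dx = π/2; for n ≠ n', ∫_0^π sin(nx)sin(n'x) dx = ∫_0^π cos(nx)cos(n'x) dx = 0; and by product-to-sum, ∫_0^π sin(nx)cos(n'x) dx = ½∫_0^π [sin((n+n')x) + sin((n−n')x)] dx, which is 0 when n+n' is even and 2n/(n²−n'²) when n+n' is odd (it need not vanish on (0, π)). For the constant mode: ∫_0^π 1 dx = π, ∫_0^π cos(nx) dx = 0, ∫_0^π sin(nx) dx = (1−(−1)^n)/n.
  u² squared terms: (-5)²·∫1 dx = 25·π = 25*π;  (-1)²·∫sin(5x)² dx = 1·π/2 = π/2.
  u² cross terms: 2·(-5)·(-1)·∫1·sin(5x) dx = 10·(2/5) = 4.
  So ∫_0^π u² dx = 25*π + π/2 + 4 = 4 + 51*π/2.
  (u')² squared terms: (-5)²·∫cos(5x)² dx = 25·π/2 = 25*π/2.
  So ∫_0^π (u')² dx = 25*π/2.
||u||_{H^1}^2 = (4 + 51*π/2) + (25*π/2) = 4 + 38*π.


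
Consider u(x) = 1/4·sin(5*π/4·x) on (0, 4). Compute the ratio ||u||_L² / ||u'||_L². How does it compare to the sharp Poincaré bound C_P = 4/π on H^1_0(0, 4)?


||u||_L² / ||u'||_L² = 4/(5*π) < C_P = 4/π.

u(x) = 1/4·sin(5*π/4·x), so u'(x) = 5*π*cos(5*π*x/4)/16.
Writing u(x) = A·sin(kπx/L) with A = 1/4 and k = 5, use ∫_0^L sin²(kπx/L) dx = L/2 and ∫_0^L cos²(kπx/L) dx = L/2.
u² = 1/16·sin²(5*π/4·x) and (u')² = 25*π^2/256·cos²(5*π/4·x), and each of sin², cos² integrates to L/2 = 2 over (0, 4).
∫_0^4 u² dx = 1/8, so ||u||_L² = sqrt(2)/4.
∫_0^4 (u')² dx = 25*π^2/128, so ||u'||_L² = 5*sqrt(2)*π/16.
Ratio ||u||_L² / ||u'||_L² = 4/(5*π).
Sharp Poincaré constant on H^1_0(0, 4) is C_P = L/π = 4/π, achieved by sin(π/4·x).
This is the k = 5 harmonic; the ratio L/(kπ) is strictly less than C_P = L/π, consistent with the sharp inequality ||u||_L² ≤ C_P ||u'||_L².


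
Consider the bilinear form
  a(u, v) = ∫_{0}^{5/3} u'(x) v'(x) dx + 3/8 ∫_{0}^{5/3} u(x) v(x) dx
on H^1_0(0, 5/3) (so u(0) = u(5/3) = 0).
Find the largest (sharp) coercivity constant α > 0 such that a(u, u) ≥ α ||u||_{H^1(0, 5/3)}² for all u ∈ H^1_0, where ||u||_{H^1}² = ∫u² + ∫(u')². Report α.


α = 3*(25 + 24*π^2)/(8*(25 + 9*π^2))

Coercivity of a(·,·) on H^1_0(0, 5/3) means a(u, u) ≥ α ||u||_{H^1}² for every u ∈ H^1_0.
The interval has length L = 5/3, and Poincaré/coercivity depend only on L. Here a(u, u) = ∫(u')² + (3/8)·∫u².
Here 0 < c = 3/8 < 1. The condition a(u,u) ≥ α||u||_{H^1}² reads (1−α)∫(u')² ≥ (α−c)∫u². Any admissible α is ≤ 1 (rapidly oscillating u have ∫u²/∫(u')² → 0), and α = 1 would force 0 ≥ (1−c)∫u², impossible since c < 1; so 1−α > 0. By the sharp Poincaré inequality on H^1_0 of an interval of length L, ∫(u')² ≥ (π/L)²∫u² with equality for the first sine mode sin(π(x−x₀)/L) (x₀ the left endpoint), so the inequality holds for all u iff (1−α)(π/L)² ≥ α − c, i.e. α ≤ ((π/L)² + c)/((π/L)² + 1) = (1 + c(L/π)²)/(1 + (L/π)²). With (π/L)² = 9*π^2/25 and c = 3/8, the largest admissible constant is α = ((π/L)² + c)/((π/L)² + 1).
Simplifying, α = 3*(25 + 24*π^2)/(8*(25 + 9*π^2)).


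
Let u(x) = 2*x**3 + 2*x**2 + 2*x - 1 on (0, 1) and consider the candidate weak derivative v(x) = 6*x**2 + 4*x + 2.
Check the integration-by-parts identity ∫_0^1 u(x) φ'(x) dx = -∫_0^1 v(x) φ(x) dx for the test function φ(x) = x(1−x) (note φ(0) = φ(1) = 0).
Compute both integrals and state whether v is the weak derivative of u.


LHS = -29/30, RHS = -29/30. Yes, v = u' weakly.

u(x) = 2*x**3 + 2*x**2 + 2*x - 1, classical derivative u'(x) = 6*x**2 + 4*x + 2.
φ(x) = x(1−x), so φ'(x) = 1 - 2*x.
Note φ(0) = φ(1) = 0, so the boundary term u·φ vanishes.
LHS = ∫_0^1 u(x) φ'(x) dx = ∫_0^1 (-4*x^4 - 2*x^3 - 2*x^2 + 4*x - 1) dx. Term by term:
  ∫_0^1 -4*x^4 dx = -4/5;  ∫_0^1 -2*x^3 dx = -1/2;  ∫_0^1 -2*x^2 dx = -2/3;
  ∫_0^1 4*x dx = 2;  ∫_0^1 -1 dx = -1.
Sum: -4/5 − 1/2 − 2/3 + 2 − 1 = -29/30.
So LHS = -29/30.
∫_0^1 v(x) φ(x) dx = ∫_0^1 (-6*x^4 + 2*x^3 + 2*x^2 + 2*x) dx. Term by term:
  ∫_0^1 -6*x^4 dx = -6/5;  ∫_0^1 2*x^3 dx = 1/2;  ∫_0^1 2*x^2 dx = 2/3;
  ∫_0^1 2*x dx = 1.
Sum: -6/5 + 1/2 + 2/3 + 1 = 29/30.
So RHS = -∫_0^1 v(x) φ(x) dx = -29/30.
LHS = RHS, so the identity holds for this test φ.
Moreover u is smooth here and v(x) = u'(x) = 6*x**2 + 4*x + 2 pointwise, so the identity holds for every test function. Hence v is the weak derivative of u.


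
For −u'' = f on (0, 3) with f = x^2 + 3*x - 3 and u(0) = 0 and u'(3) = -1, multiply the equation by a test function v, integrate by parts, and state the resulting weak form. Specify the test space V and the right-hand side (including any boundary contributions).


V = {v ∈ H^1(0, 3) : v(0) = 0} (test functions vanish at x = 0 where u is specified); weak form: ∫_0^3 u'v' dx = ∫_0^3 (x^2 + 3*x - 3) v dx − v(3) for all v ∈ V.

Multiply both sides by a test function v and integrate from 0 to 3:
  ∫_0^3 −u''(x) v(x) dx = ∫_0^3 f(x) v(x) dx.
Integrate the LHS by parts once:
  ∫_0^3 −u'' v dx = −[u'(x) v(x)]_0^3 + ∫_0^3 u'(x) v'(x) dx.
Thus ∫_0^3 u'(x) v'(x) dx = ∫_0^3 f(x) v(x) dx + [u'(x) v(x)]_0^3.
Choose V so that boundary terms are either known or forced to vanish.
Mixed BC: u(0) = 0 (Dirichlet) and u'(3) = -1 (Neumann). Define V = {v ∈ H^1(0, 3) : v(0) = 0}. Then [u' v]_0^3 = u'(3)·v(3) − u'(0)·0 = − v(3).
Weak formulation: find u (satisfying any essential BC) such that ∫_0^3 u'(x) v'(x) dx = ∫_0^3 f v dx − v(3) for all v ∈ V (Dirichlet at 0 absorbed into V; Neumann datum at x = 3 contributes the boundary term).
Substituting f(x) = x^2 + 3*x - 3, the right-hand side is ∫_0^3 (x^2 + 3*x - 3) v dx − v(3).


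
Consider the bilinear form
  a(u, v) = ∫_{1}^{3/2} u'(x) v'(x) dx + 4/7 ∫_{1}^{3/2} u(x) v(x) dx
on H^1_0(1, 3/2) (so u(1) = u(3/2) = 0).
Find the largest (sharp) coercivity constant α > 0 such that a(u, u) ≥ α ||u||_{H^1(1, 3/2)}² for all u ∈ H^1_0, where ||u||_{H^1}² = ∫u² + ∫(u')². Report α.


α = 4*(1 + 7*π^2)/(7*(1 + 4*π^2))

Coercivity of a(·,·) on H^1_0(1, 3/2) means a(u, u) ≥ α ||u||_{H^1}² for every u ∈ H^1_0.
The interval has length L = 1/2, and Poincaré/coercivity depend only on L. Here a(u, u) = ∫(u')² + (4/7)·∫u².
Here 0 < c = 4/7 < 1. The condition a(u,u) ≥ α||u||_{H^1}² reads (1−α)∫(u')² ≥ (α−c)∫u². Any admissible α is ≤ 1 (rapidly oscillating u have ∫u²/∫(u')² → 0), and α = 1 would force 0 ≥ (1−c)∫u², impossible since c < 1; so 1−α > 0. By the sharp Poincaré inequality on H^1_0 of an interval of length L, ∫(u')² ≥ (π/L)²∫u² with equality for the first sine mode sin(π(x−x₀)/L) (x₀ the left endpoint), so the inequality holds for all u iff (1−α)(π/L)² ≥ α − c, i.e. α ≤ ((π/L)² + c)/((π/L)² + 1) = (1 + c(L/π)²)/(1 + (L/π)²). With (π/L)² = 4*π^2 and c = 4/7, the largest admissible constant is α = ((π/L)² + c)/((π/L)² + 1).
Simplifying, α = 4*(1 + 7*π^2)/(7*(1 + 4*π^2)).


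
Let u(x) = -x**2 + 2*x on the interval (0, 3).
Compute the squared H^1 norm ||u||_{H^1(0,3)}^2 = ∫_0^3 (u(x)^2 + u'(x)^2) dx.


||u||_{H^1}^2 = 78/5

The H^1 norm (squared) on an interval (0, L) is
  ||u||_{H^1}^2 = ∫_0^L u(x)^2 dx + ∫_0^L u'(x)^2 dx.
Compute u'(x) = 2 - 2*x.
Then u(x)^2 = x**4 - 4*x**3 + 4*x**2 and u'(x)^2 = 4*x**2 - 8*x + 4.
Integrate each monomial from 0 to 3 using ∫_0^3 c·x^n dx = c·3^(n+1)/(n+1):
  ∫_0^3 u(x)^2 dx = ∫_0^3 (x^4 - 4*x^3 + 4*x^2) dx. Term by term:
    ∫_0^3 x^4 dx = 243/5;  ∫_0^3 -4*x^3 dx = -81;  ∫_0^3 4*x^2 dx = 36.
  Sum: 243/5 − 81 + 36 = 18/5.
  ∫_0^3 u'(x)^2 dx = ∫_0^3 (4*x^2 - 8*x + 4) dx. Term by term:
    ∫_0^3 4*x^2 dx = 36;  ∫_0^3 -8*x dx = -36;  ∫_0^3 4 dx = 12.
  Sum: 36 − 36 + 12 = 12.
Adding: ||u||_{H^1}^2 = 18/5 + 12 = 78/5.


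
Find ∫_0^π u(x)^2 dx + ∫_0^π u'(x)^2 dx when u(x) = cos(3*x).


||u||_{H^1(0,π)}^2 = 5*π

u'(x) = -3*sin(3*x).
Expand u² and (u')² and integrate term by term on (0, π), using: for integers n ≥ 1, ∫_0^π sin²(nx) dx = ∫_0^π cos²(nx) dx = π/2; for n ≠ n', ∫_0^π sin(nx)sin(n'x) dx = ∫_0^π cos(nx)cos(n'x) dx = 0; and by product-to-sum, ∫_0^π sin(nx)cos(n'x) dx = ½∫_0^π [sin((n+n')x) + sin((n−n')x)] dx, which is 0 when n+n' is even and 2n/(n²−n'²) when n+n' is odd (it need not vanish on (0, π)).
  u² squared terms: (1)²·∫cos(3x)² dx = 1·π/2 = π/2.
  So ∫_0^π u² dx = π/2.
  (u')² squared terms: (-3)²·∫sin(3x)² dx = 9·π/2 = 9*π/2.
  So ∫_0^π (u')² dx = 9*π/2.
||u||_{H^1}^2 = (π/2) + (9*π/2) = 5*π.
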